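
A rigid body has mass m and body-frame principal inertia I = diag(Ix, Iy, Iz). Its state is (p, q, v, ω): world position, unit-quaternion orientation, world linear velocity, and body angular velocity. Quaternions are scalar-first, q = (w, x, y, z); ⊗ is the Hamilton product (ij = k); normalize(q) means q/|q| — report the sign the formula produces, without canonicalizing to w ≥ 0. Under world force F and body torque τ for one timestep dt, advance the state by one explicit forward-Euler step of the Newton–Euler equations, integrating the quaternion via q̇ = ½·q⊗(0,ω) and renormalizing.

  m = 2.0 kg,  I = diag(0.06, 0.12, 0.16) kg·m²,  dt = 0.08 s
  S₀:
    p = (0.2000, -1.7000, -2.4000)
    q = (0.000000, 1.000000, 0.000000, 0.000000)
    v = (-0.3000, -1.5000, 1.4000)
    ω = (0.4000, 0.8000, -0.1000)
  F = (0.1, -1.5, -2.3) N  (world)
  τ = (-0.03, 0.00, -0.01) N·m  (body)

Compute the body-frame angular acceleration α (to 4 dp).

gyro term ω×Iω = (-0.0032, 0.0040, 0.0192)
(τ − ω×Iω)/I = (-0.4467, -0.0333, -0.1825)

α = (-0.4467, -0.0333, -0.1825)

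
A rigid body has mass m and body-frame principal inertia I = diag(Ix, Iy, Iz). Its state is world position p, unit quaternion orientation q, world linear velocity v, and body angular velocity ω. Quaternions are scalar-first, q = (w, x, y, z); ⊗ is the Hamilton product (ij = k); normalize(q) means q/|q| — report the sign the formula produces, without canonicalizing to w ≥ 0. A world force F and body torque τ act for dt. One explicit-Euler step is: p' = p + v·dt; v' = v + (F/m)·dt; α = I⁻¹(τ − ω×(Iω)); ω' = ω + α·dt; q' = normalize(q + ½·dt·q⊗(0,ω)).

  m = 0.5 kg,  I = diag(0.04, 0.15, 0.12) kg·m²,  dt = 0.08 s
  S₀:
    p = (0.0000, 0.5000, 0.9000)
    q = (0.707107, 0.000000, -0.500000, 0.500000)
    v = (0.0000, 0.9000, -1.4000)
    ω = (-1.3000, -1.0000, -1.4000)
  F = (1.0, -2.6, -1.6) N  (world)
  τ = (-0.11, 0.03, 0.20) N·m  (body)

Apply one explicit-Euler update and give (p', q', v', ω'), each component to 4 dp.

angular accel α = (-1.7000, 1.1707, 0.4750)
ω' = ω + α·dt = (-1.4360, -0.9063, -1.3620)
2q̇ = q⊗(0,ω) = (0.2000000, 0.2807609, -1.3571070, -1.6399498)
q + ½dt·q⊗(0,ω), renormalized = (0.7125, 0.0112, -0.5522, 0.4328)
p' = p + v·dt = (0.0000, 0.5720, 0.7880)
v' = v + a·dt = (0.1600, 0.4840, -1.6560)

p' = (0.0000, 0.5720, 0.7880)
q' = (0.7125, 0.0112, -0.5522, 0.4328)
v' = (0.1600, 0.4840, -1.6560)
ω' = (-1.4360, -0.9063, -1.3620)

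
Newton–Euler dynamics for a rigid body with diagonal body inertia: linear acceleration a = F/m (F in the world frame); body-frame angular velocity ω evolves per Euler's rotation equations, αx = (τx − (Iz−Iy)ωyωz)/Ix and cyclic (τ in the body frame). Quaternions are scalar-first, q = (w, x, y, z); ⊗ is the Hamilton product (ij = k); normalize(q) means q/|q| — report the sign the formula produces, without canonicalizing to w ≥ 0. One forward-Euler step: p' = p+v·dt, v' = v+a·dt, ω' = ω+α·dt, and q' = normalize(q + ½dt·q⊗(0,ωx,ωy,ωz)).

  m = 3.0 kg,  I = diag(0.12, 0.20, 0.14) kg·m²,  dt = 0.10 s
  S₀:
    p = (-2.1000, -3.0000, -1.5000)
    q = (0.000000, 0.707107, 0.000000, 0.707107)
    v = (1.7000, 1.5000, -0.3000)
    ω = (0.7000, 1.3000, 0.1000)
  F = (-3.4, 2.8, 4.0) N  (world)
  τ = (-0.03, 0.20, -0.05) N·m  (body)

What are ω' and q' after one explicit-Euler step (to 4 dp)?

precession coupling ω×(Iω) = (-0.0078, -0.0014, 0.0728)
α = I⁻¹(τ − ω×Iω) = (-0.1850, 1.0070, -0.8771)
ω' = ω + α·dt = (0.6815, 1.4007, 0.0123)
Hamilton product q⊗(0,ω) = (-0.5656856, -0.9192391, 0.4242642, 0.9192391)
q + ½dt·q⊗(0,ω), renormalized = (-0.0282, 0.6593, 0.0212, 0.7510)

ω' = (0.6815, 1.4007, 0.0123)
q' = (-0.0282, 0.6593, 0.0212, 0.7510)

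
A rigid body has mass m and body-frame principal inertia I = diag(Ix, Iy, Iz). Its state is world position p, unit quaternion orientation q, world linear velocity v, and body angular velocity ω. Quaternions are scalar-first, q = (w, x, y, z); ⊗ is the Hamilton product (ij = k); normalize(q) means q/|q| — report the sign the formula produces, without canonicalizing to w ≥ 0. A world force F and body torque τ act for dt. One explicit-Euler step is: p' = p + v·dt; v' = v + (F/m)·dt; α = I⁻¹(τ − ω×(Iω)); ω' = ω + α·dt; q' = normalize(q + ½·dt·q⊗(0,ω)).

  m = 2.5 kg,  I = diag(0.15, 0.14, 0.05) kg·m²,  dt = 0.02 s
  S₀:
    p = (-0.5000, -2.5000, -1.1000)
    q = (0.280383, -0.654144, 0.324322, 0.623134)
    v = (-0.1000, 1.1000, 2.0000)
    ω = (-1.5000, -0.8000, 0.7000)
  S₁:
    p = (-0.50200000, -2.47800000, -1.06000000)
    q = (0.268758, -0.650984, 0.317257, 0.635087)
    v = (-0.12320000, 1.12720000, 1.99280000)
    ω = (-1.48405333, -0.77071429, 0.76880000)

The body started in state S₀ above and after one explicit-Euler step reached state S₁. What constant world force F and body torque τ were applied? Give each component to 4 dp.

Δv = v₁−v₀ = (-0.02320000, 0.02720000, -0.00720000)
applied force F = (-2.9000, 3.4000, -0.9000)
Δω = ω₁−ω₀ = (0.01594667, 0.02928571, 0.06880000)
gyro term ω₀×Iω₀ = (0.0504, -0.1050, -0.0120)
τ = I·(Δω/dt) + ω₀×(Iω₀) = (0.1700, 0.1000, 0.1600)

F = (-2.9000, 3.4000, -0.9000)
τ = (0.1700, 0.1000, 0.1600)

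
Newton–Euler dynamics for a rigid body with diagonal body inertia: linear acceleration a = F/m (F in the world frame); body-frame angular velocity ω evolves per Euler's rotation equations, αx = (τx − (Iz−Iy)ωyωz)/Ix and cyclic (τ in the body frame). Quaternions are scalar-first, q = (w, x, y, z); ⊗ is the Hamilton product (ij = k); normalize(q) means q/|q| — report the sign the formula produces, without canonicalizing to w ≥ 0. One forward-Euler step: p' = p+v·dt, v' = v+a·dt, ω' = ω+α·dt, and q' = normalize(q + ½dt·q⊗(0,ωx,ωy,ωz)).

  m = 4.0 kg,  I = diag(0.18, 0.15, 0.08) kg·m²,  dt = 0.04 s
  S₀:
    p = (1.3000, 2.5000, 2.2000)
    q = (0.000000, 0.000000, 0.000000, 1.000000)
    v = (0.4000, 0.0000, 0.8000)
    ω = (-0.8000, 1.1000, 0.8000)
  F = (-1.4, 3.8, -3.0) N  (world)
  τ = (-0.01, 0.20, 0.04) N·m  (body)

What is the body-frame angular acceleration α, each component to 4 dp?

ω×(Iω) gyroscopic = (-0.0616, -0.0640, 0.0264)
(τ − ω×Iω)/I = (0.2867, 1.7600, 0.1700)

α = (0.2867, 1.7600, 0.1700)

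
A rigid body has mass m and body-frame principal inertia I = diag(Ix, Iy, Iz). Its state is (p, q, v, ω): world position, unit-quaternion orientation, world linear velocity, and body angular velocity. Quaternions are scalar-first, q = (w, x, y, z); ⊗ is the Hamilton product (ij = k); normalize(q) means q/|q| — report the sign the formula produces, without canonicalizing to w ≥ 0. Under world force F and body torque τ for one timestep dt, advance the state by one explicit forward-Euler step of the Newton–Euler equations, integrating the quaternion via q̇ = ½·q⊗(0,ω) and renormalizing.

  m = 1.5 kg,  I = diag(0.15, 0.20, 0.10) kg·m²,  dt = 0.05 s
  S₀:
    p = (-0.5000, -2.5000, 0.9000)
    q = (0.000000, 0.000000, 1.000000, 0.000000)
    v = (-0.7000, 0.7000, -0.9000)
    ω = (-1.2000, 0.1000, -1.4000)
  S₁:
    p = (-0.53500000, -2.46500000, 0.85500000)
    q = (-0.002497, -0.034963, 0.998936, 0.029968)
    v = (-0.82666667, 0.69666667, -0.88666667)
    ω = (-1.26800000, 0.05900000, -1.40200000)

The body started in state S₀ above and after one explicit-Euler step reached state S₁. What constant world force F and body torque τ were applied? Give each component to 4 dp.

F = (-3.8000, -0.1000, 0.4000)
τ = (-0.1900, -0.0800, -0.0100)

velocity change Δv = (-0.12666667, -0.00333333, 0.01333333)
m·(v₁−v₀)/dt = (-3.8000, -0.1000, 0.4000)
Δω = ω₁−ω₀ = (-0.06800000, -0.04100000, -0.00200000)
precession coupling = (0.0140, 0.0840, -0.0060)
I·α + gyro = (-0.1900, -0.0800, -0.0100)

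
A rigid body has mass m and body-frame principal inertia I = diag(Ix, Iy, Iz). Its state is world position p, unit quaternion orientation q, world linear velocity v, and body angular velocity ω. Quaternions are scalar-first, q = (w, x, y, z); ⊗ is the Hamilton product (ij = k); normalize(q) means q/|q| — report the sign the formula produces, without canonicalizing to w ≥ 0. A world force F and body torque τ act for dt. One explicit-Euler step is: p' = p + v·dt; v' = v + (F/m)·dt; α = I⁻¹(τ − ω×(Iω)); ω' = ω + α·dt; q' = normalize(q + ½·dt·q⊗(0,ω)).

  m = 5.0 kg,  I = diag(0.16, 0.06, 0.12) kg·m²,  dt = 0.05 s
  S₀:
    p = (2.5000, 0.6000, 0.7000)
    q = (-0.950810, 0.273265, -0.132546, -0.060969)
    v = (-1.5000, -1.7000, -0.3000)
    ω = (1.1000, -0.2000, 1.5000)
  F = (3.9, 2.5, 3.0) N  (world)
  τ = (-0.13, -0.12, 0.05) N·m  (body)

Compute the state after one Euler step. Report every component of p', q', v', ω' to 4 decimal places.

p' = (2.4250, 0.5150, 0.6850)
q' = (-0.9557, 0.2416, -0.1396, -0.0942)
v' = (-1.4610, -1.6750, -0.2700)
ω' = (1.0650, -0.3550, 1.5117)

gyro term ω×Iω = (-0.0180, 0.0660, 0.0220)
α = I⁻¹(τ − ω×Iω) = (-0.7000, -3.1000, 0.2333)
ω + α·dt = (1.0650, -0.3550, 1.5117)
2q̇ = q⊗(0,ω) = (-0.2356472, -1.2569038, -0.2868014, -1.3350674)
q + ½dt·q⊗(0,ω), renormalized = (-0.9557, 0.2416, -0.1396, -0.0942)
linear accel F/m = (0.7800, 0.5000, 0.6000)
p' = p + v·dt = (2.4250, 0.5150, 0.6850)
new velocity v' = (-1.4610, -1.6750, -0.2700)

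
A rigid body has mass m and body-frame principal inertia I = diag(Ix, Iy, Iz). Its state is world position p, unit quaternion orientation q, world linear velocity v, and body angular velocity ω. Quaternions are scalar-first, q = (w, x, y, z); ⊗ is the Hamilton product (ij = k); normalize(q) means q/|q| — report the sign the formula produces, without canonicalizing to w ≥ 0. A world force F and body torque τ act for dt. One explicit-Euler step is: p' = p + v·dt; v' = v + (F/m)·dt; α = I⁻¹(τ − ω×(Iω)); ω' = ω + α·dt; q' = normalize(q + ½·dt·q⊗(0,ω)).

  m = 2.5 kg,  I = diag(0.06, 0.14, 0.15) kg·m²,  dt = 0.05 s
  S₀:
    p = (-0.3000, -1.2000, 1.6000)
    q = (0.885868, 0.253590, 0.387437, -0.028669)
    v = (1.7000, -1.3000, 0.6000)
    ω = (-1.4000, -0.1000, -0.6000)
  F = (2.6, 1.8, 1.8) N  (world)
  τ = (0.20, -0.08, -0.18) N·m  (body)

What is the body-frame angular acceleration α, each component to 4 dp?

α = (3.3233, -0.0314, -1.2747)

ω×(Iω) gyroscopic = (0.0006, -0.0756, 0.0112)
(τ − ω×Iω)/I = (3.3233, -0.0314, -1.2747)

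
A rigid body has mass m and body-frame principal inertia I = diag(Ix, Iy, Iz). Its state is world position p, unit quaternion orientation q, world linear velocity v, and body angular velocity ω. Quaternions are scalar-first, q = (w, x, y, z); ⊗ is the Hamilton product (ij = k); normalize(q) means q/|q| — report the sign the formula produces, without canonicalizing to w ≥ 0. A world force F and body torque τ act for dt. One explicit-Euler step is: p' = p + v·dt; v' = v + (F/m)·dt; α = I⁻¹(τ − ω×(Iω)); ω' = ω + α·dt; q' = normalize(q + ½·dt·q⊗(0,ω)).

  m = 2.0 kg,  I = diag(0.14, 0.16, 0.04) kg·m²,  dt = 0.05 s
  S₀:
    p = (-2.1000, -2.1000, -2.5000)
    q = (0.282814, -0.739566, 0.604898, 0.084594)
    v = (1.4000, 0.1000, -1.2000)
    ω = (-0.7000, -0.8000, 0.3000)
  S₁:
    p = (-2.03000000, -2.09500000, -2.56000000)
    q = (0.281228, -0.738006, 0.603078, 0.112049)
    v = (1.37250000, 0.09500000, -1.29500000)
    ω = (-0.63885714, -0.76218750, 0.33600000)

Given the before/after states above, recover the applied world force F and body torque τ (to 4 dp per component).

v₁ − v₀ = (-0.02750000, -0.00500000, -0.09500000)
F = m·Δv/dt = (-1.1000, -0.2000, -3.8000)
ω₁ − ω₀ = (0.06114286, 0.03781250, 0.03600000)
gyro term ω₀×Iω₀ = (0.0288, -0.0210, 0.0112)
τ = I·(Δω/dt) + ω₀×(Iω₀) = (0.2000, 0.1000, 0.0400)

F = (-1.1000, -0.2000, -3.8000)
τ = (0.2000, 0.1000, 0.0400)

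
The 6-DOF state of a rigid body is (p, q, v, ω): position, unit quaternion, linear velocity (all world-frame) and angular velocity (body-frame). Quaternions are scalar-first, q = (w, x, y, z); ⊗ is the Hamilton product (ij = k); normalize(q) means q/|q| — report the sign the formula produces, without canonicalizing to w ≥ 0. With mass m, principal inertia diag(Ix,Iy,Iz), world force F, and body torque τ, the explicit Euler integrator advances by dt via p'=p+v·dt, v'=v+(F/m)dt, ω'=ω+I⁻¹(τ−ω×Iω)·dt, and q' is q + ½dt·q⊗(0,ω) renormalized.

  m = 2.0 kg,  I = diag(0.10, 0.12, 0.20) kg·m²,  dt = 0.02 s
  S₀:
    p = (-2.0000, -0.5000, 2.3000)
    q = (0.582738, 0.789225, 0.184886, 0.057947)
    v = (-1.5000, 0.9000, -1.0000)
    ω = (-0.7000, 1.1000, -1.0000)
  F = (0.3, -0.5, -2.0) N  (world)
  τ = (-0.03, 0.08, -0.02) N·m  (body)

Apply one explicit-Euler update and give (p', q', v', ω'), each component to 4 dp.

a = F/m = (0.1500, -0.2500, -1.0000)
p + v·dt = (-2.0300, -0.4820, 2.2800)
new velocity v' = (-1.4970, 0.8950, -1.0200)
(τ − ω×Iω)/I = (0.5800, 1.2500, -0.0230)
new body rate ω' = (-0.6884, 1.1250, -1.0005)
2q̇ = q⊗(0,ω) = (0.4070299, -0.6565443, 1.3896739, 0.4148297)
updated quaternion q' = (0.5867, 0.7826, 0.1988, 0.0621)

p' = (-2.0300, -0.4820, 2.2800)
q' = (0.5867, 0.7826, 0.1988, 0.0621)
v' = (-1.4970, 0.8950, -1.0200)
ω' = (-0.6884, 1.1250, -1.0005)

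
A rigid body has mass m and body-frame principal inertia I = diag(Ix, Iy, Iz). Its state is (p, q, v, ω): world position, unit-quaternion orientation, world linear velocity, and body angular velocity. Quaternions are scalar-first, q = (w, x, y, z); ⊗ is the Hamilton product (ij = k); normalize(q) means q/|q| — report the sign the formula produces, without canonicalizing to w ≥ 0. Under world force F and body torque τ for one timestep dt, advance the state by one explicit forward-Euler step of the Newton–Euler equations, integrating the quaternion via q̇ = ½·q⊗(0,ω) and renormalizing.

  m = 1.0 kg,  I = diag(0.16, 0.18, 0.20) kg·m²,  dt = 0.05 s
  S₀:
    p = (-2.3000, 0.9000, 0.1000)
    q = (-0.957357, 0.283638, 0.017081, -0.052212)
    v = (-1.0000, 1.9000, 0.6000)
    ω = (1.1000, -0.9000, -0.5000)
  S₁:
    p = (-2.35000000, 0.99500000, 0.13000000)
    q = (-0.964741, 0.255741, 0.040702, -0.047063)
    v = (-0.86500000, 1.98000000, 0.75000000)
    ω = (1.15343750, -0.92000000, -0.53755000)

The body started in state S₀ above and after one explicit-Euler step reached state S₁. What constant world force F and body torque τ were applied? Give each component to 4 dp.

v₁ − v₀ = (0.13500000, 0.08000000, 0.15000000)
applied force F = (2.7000, 1.6000, 3.0000)
ω₁ − ω₀ = (0.05343750, -0.02000000, -0.03755000)
τ = I·(Δω/dt) + ω₀×(Iω₀) = (0.1800, -0.0500, -0.1700)

F = (2.7000, 1.6000, 3.0000)
τ = (0.1800, -0.0500, -0.1700)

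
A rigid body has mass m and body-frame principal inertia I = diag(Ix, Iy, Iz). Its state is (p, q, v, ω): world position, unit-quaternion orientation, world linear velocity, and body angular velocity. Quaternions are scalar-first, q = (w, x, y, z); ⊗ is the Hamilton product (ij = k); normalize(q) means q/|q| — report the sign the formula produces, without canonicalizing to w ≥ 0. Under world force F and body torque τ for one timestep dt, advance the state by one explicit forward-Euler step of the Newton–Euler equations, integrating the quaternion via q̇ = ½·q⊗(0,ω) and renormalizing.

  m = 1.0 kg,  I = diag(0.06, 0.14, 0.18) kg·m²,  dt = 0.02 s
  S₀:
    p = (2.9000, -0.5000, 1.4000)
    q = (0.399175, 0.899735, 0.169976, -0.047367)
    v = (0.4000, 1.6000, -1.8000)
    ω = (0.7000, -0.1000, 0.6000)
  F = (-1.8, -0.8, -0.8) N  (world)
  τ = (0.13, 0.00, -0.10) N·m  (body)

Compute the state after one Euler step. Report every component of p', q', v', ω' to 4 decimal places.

p' = (2.9080, -0.4680, 1.3640)
q' = (0.3933, 0.9035, 0.1638, -0.0471)
v' = (0.3640, 1.5840, -1.8160)
ω' = (0.7441, -0.0928, 0.5895)

(τ − ω×Iω)/I = (2.2067, 0.3600, -0.5244)
ω + α·dt = (0.7441, -0.0928, 0.5895)
q⊗(0,ω) = (-0.5843967, 0.3766714, -0.6129154, 0.0305483)
q + ½dt·q⊗(0,ω), renormalized = (0.3933, 0.9035, 0.1638, -0.0471)
new position p' = (2.9080, -0.4680, 1.3640)
v + (F/m)dt = (0.3640, 1.5840, -1.8160)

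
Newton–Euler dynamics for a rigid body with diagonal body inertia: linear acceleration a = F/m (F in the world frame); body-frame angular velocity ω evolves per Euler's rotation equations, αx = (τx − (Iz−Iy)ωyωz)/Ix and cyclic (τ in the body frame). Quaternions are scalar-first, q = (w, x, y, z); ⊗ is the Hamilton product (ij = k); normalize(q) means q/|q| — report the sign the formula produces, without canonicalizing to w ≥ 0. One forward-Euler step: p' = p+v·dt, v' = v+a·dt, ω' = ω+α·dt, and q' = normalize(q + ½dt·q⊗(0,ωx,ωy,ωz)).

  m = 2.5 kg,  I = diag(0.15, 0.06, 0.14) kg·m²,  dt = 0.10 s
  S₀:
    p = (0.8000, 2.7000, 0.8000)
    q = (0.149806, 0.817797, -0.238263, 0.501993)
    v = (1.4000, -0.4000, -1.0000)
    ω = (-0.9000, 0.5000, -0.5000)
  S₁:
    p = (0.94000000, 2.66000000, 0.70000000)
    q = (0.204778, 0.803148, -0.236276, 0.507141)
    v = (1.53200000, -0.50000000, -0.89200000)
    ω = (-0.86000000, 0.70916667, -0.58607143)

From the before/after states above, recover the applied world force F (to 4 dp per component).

F = (3.3000, -2.5000, 2.7000)

Δv = v₁−v₀ = (0.13200000, -0.10000000, 0.10800000)
m·(v₁−v₀)/dt = (3.3000, -2.5000, 2.7000)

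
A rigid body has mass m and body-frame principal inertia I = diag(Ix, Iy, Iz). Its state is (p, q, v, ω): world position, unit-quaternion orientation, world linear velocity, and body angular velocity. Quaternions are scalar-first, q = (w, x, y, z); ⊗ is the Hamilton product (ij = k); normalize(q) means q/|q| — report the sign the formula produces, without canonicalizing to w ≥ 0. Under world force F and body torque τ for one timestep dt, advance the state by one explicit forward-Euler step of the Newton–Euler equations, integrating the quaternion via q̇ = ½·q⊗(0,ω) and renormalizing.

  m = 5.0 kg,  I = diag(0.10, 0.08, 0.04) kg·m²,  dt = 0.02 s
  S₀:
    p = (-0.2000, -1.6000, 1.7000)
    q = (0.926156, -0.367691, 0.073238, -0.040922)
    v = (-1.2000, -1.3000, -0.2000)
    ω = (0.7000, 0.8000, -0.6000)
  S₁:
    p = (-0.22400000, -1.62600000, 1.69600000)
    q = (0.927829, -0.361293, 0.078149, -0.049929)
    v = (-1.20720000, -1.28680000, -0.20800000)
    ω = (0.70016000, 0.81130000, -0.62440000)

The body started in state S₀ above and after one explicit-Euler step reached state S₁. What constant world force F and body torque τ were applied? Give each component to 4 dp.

F = (-1.8000, 3.3000, -2.0000)
τ = (0.0200, 0.0200, -0.0600)

Δω = ω₁−ω₀ = (0.00016000, 0.01130000, -0.02440000)
ω₀×(Iω₀) = (0.0192, -0.0252, -0.0112)
τ = I·(Δω/dt) + ω₀×(Iω₀) = (0.0200, 0.0200, -0.0600)
Δv = v₁−v₀ = (-0.00720000, 0.01320000, -0.00800000)
m·(v₁−v₀)/dt = (-1.8000, 3.3000, -2.0000)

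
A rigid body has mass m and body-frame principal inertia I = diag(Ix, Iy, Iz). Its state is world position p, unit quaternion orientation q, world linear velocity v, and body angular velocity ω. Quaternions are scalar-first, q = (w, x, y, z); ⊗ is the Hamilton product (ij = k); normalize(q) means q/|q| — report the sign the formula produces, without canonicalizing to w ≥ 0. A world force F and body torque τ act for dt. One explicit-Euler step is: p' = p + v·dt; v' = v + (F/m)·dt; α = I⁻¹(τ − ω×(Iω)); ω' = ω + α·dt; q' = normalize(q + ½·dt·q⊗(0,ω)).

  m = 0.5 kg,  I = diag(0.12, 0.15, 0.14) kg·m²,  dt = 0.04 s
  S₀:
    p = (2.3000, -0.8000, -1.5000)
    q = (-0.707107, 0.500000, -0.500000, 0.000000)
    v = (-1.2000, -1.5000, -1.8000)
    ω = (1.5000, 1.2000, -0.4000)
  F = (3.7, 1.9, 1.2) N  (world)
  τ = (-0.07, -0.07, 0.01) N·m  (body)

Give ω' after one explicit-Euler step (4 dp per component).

ω×(Iω) gyroscopic = (0.0048, 0.0120, 0.0540)
(τ − ω×Iω)/I = (-0.6233, -0.5467, -0.3143)
ω' = ω + α·dt = (1.4751, 1.1781, -0.4126)

ω' = (1.4751, 1.1781, -0.4126)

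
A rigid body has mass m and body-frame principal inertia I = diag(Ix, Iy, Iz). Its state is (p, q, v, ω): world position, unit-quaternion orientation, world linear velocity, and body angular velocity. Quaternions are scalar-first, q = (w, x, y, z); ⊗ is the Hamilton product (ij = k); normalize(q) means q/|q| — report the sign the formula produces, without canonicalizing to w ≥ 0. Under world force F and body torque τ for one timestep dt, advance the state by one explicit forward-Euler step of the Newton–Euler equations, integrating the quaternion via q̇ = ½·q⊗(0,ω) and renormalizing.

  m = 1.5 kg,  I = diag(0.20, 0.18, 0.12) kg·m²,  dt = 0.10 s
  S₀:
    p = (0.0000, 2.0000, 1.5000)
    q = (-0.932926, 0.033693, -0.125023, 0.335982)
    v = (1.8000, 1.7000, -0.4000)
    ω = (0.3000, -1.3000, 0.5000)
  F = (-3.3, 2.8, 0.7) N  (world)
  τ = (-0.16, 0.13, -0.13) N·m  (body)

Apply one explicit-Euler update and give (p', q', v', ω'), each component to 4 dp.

a = (-2.2000, 1.8667, 0.4667)
new position p' = (0.1800, 2.1700, 1.4600)
v' = v + a·dt = (1.5800, 1.8867, -0.3533)
gyro term ω×Iω = (0.0390, 0.0120, 0.0078)
α = I⁻¹(τ − ω×Iω) = (-0.9950, 0.6556, -1.1483)
ω + α·dt = (0.2005, -1.2344, 0.3852)
2q̇ = q⊗(0,ω) = (-0.3406288, 0.0943873, 1.2967519, -0.4727570)
updated quaternion q' = (-0.9476, 0.0383, -0.0600, 0.3116)

p' = (0.1800, 2.1700, 1.4600)
q' = (-0.9476, 0.0383, -0.0600, 0.3116)
v' = (1.5800, 1.8867, -0.3533)
ω' = (0.2005, -1.2344, 0.3852)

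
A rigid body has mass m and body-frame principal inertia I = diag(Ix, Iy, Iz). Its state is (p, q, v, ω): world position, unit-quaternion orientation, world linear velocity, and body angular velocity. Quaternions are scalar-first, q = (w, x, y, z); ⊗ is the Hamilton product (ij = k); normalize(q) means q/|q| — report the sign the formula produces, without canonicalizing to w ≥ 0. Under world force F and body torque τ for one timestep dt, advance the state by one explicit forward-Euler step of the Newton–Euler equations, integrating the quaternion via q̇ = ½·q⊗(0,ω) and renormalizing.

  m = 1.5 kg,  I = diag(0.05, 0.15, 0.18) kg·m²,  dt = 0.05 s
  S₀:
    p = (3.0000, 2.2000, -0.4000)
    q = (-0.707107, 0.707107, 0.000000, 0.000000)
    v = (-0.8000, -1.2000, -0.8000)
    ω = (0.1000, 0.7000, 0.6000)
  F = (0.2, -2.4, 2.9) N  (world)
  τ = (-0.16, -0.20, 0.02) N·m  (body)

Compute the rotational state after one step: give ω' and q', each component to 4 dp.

ω' = (-0.0726, 0.6359, 0.6036)
q' = (-0.7087, 0.7051, -0.0230, 0.0018)

precession coupling ω×(Iω) = (0.0126, -0.0078, 0.0070)
(τ − ω×Iω)/I = (-3.4520, -1.2813, 0.0722)
ω + α·dt = (-0.0726, 0.6359, 0.6036)
q⊗(0,ω) = (-0.0707107, -0.0707107, -0.9192391, 0.0707107)
updated quaternion q' = (-0.7087, 0.7051, -0.0230, 0.0018)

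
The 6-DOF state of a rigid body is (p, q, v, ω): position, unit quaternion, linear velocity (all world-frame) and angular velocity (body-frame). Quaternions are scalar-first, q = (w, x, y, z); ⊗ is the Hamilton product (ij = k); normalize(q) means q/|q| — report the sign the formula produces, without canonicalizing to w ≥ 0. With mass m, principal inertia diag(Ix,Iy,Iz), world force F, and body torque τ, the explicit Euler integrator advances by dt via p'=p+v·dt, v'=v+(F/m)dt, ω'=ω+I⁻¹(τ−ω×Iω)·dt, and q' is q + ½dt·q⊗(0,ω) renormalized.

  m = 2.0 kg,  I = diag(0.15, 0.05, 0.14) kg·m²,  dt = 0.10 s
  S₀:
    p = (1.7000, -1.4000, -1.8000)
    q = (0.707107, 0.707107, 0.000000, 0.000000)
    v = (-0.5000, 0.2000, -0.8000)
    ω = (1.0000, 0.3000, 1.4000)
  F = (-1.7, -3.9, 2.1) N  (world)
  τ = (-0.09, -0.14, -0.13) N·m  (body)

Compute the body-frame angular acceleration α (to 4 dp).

precession coupling ω×(Iω) = (0.0378, 0.0140, -0.0300)
angular accel α = (-0.8520, -3.0800, -0.7143)

α = (-0.8520, -3.0800, -0.7143)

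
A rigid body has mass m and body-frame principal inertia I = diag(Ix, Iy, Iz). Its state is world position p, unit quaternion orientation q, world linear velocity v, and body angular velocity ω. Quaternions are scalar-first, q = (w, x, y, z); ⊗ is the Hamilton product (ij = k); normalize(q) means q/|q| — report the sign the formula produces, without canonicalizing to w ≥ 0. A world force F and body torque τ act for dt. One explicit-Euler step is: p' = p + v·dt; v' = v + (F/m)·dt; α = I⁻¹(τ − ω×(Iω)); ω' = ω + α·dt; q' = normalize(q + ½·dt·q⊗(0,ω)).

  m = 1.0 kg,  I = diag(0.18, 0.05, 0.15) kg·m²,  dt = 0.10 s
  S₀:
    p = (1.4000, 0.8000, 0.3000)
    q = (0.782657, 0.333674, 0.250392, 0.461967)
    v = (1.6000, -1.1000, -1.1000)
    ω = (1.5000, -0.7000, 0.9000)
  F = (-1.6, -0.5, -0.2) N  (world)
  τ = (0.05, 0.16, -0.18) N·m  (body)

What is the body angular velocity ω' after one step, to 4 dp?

gyro term ω×Iω = (-0.0630, 0.0405, 0.1365)
(τ − ω×Iω)/I = (0.6278, 2.3900, -2.1100)
new body rate ω' = (1.5628, -0.4610, 0.6890)

ω' = (1.5628, -0.4610, 0.6890)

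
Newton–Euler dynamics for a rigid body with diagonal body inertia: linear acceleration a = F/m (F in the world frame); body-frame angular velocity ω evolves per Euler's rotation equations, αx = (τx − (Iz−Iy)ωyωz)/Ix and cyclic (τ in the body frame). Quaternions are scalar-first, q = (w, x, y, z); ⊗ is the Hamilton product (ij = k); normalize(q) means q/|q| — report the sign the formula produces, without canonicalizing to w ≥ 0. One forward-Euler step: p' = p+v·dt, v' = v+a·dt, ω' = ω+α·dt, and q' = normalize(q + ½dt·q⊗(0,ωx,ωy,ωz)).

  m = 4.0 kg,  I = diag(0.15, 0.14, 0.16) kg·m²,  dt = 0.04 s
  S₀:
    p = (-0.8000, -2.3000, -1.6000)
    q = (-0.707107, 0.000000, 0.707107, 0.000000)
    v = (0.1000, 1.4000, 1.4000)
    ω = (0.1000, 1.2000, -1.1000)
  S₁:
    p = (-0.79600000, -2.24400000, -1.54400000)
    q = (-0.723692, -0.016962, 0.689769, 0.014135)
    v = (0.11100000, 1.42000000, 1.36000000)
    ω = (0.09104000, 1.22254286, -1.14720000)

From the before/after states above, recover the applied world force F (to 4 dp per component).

v₁ − v₀ = (0.01100000, 0.02000000, -0.04000000)
m·(v₁−v₀)/dt = (1.1000, 2.0000, -4.0000)

F = (1.1000, 2.0000, -4.0000)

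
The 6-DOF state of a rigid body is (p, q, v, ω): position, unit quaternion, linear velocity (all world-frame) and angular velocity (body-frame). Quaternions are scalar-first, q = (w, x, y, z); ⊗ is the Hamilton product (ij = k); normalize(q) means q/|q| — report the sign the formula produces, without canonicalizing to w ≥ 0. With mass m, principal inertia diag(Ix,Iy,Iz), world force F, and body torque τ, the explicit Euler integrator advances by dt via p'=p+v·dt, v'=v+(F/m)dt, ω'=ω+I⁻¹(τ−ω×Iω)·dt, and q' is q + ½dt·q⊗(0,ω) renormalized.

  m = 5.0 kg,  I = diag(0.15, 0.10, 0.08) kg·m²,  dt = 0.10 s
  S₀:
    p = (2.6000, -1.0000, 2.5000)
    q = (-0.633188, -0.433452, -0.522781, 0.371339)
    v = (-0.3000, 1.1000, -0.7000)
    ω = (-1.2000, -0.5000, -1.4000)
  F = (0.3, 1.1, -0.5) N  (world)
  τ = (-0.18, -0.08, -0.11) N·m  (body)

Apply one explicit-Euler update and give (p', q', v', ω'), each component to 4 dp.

p' = (2.5700, -0.8900, 2.4300)
q' = (-0.6433, -0.3480, -0.5570, 0.3933)
v' = (-0.2940, 1.1220, -0.7100)
ω' = (-1.3107, -0.6976, -1.5000)

p' = p + v·dt = (2.5700, -0.8900, 2.4300)
v + (F/m)dt = (-0.2940, 1.1220, -0.7100)
precession coupling ω×(Iω) = (-0.0140, 0.1176, -0.0300)
(τ − ω×Iω)/I = (-1.1067, -1.9760, -1.0000)
new body rate ω' = (-1.3107, -0.6976, -1.5000)
2q̇ = q⊗(0,ω) = (-0.2616583, 1.6773885, -0.7358456, 0.4758520)
updated quaternion q' = (-0.6433, -0.3480, -0.5570, 0.3933)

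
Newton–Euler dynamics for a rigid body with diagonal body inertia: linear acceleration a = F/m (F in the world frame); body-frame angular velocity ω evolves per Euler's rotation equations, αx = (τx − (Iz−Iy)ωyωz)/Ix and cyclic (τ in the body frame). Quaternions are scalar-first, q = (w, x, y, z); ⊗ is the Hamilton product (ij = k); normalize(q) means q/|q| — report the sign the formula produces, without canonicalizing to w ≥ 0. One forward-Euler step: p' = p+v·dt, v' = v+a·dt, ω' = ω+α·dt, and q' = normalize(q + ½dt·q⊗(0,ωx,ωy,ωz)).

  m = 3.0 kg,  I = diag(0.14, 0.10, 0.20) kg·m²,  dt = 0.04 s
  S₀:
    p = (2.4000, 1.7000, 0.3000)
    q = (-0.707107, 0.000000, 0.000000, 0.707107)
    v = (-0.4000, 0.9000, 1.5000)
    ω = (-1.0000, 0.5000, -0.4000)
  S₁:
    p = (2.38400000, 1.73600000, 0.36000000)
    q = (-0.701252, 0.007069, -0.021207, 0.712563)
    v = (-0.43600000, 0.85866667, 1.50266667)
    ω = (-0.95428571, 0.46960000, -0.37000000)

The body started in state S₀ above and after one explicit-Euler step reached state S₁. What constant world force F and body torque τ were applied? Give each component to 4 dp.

F = (-2.7000, -3.1000, 0.2000)
τ = (0.1400, -0.1000, 0.1700)

rate change Δω = (0.04571429, -0.03040000, 0.03000000)
ω₀×(Iω₀) = (-0.0200, -0.0240, 0.0200)
applied torque τ = (0.1400, -0.1000, 0.1700)
velocity change Δv = (-0.03600000, -0.04133333, 0.00266667)
F = m·Δv/dt = (-2.7000, -3.1000, 0.2000)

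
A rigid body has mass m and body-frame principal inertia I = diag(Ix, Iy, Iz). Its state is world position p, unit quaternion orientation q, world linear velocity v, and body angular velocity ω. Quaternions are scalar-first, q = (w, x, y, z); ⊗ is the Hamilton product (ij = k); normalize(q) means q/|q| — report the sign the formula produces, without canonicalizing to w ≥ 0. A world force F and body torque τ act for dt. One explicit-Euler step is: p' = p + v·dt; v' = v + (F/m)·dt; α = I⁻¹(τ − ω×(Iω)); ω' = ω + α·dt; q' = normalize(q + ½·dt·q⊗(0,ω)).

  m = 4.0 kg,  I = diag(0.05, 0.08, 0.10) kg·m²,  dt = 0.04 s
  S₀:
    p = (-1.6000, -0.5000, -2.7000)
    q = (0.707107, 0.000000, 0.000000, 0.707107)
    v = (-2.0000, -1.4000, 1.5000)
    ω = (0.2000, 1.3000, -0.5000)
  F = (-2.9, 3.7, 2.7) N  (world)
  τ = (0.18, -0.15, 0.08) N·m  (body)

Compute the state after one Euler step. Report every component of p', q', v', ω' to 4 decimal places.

linear accel F/m = (-0.7250, 0.9250, 0.6750)
p + v·dt = (-1.6800, -0.5560, -2.6400)
v' = v + a·dt = (-2.0290, -1.3630, 1.5270)
angular accel α = (3.8600, -1.9375, 0.7220)
ω' = ω + α·dt = (0.3544, 1.2225, -0.4711)
2q̇ = q⊗(0,ω) = (0.3535535, -0.7778177, 1.0606605, -0.3535535)
q + ½dt·q⊗(0,ω), renormalized = (0.7139, -0.0156, 0.0212, 0.6998)

p' = (-1.6800, -0.5560, -2.6400)
q' = (0.7139, -0.0156, 0.0212, 0.6998)
v' = (-2.0290, -1.3630, 1.5270)
ω' = (0.3544, 1.2225, -0.4711)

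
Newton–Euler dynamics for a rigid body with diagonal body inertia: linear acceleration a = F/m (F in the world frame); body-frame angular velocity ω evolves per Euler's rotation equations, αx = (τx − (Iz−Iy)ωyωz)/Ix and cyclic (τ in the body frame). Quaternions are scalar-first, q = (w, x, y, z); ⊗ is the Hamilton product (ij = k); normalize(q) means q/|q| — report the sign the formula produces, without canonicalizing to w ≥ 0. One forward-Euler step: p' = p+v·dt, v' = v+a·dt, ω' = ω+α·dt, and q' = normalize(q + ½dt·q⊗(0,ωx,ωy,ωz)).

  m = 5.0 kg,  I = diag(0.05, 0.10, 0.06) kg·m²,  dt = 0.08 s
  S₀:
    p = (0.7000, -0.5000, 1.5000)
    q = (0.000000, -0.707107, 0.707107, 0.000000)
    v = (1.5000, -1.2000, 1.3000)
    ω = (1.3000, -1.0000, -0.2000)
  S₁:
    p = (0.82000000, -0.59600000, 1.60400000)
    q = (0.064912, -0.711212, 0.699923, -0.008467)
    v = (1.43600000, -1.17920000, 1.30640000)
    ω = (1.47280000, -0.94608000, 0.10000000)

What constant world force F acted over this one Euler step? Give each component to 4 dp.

F = (-4.0000, 1.3000, 0.4000)

velocity change Δv = (-0.06400000, 0.02080000, 0.00640000)
m·(v₁−v₀)/dt = (-4.0000, 1.3000, 0.4000)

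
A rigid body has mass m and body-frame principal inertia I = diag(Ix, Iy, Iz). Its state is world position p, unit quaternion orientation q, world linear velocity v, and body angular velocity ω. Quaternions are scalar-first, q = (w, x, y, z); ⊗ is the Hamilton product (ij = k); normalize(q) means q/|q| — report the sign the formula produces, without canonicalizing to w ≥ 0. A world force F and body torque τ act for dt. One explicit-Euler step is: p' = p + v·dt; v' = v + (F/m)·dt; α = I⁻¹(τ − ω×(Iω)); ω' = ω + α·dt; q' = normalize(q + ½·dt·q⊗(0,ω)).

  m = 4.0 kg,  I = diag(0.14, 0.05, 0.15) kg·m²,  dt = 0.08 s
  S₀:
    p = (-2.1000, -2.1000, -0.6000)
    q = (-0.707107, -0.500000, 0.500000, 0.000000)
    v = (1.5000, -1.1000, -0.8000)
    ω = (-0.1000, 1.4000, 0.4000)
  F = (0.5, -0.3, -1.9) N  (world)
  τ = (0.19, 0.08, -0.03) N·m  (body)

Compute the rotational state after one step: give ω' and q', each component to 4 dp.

ω' = (-0.0234, 1.5274, 0.3773)
q' = (-0.7359, -0.4883, 0.4676, -0.0373)

gyro term ω×Iω = (0.0560, 0.0004, 0.0126)
α = I⁻¹(τ − ω×Iω) = (0.9571, 1.5920, -0.2840)
ω' = ω + α·dt = (-0.0234, 1.5274, 0.3773)
2q̇ = q⊗(0,ω) = (-0.7500000, 0.2707107, -0.7899498, -0.9328428)
q' = normalize(q + ½dt·q⊗(0,ω)) = (-0.7359, -0.4883, 0.4676, -0.0373)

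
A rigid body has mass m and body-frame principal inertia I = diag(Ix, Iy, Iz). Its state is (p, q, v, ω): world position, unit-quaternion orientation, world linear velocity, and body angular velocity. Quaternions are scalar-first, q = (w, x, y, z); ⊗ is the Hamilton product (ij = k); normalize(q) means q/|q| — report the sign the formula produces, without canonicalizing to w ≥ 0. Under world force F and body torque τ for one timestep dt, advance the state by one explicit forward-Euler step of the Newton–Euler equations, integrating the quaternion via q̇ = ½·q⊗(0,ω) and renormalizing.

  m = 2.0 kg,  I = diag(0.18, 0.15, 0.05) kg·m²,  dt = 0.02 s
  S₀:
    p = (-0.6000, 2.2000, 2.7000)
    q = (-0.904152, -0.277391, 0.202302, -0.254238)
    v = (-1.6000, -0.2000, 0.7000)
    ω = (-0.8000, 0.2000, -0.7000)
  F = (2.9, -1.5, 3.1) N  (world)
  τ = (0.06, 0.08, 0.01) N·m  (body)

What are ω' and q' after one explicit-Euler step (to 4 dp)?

ω' = (-0.7949, 0.2010, -0.6979)
q' = (-0.9085, -0.2710, 0.2006, -0.2468)

(τ − ω×Iω)/I = (0.2556, 0.0480, 0.1040)
ω' = ω + α·dt = (-0.7949, 0.2010, -0.6979)
Hamilton product q⊗(0,ω) = (-0.4403398, 0.6325578, -0.1716137, 0.7392698)
q + ½dt·q⊗(0,ω), renormalized = (-0.9085, -0.2710, 0.2006, -0.2468)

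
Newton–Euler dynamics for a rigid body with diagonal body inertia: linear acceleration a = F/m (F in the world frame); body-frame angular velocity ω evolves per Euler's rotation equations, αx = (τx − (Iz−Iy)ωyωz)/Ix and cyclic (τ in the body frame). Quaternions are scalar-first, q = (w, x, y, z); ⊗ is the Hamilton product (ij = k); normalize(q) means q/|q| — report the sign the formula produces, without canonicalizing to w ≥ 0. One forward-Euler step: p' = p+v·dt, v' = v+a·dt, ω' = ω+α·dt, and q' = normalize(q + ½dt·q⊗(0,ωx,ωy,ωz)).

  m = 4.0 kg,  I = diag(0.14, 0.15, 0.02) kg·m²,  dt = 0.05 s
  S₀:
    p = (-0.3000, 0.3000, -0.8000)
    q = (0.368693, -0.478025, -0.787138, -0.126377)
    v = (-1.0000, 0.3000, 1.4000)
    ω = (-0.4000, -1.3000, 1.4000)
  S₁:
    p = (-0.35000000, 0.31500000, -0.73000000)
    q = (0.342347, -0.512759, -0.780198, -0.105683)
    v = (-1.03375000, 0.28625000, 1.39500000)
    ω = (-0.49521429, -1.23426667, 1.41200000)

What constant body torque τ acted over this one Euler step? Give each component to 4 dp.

τ = (-0.0300, 0.1300, 0.0100)

ω₁ − ω₀ = (-0.09521429, 0.06573333, 0.01200000)
precession coupling = (0.2366, -0.0672, 0.0052)
I·α + gyro = (-0.0300, 0.1300, 0.0100)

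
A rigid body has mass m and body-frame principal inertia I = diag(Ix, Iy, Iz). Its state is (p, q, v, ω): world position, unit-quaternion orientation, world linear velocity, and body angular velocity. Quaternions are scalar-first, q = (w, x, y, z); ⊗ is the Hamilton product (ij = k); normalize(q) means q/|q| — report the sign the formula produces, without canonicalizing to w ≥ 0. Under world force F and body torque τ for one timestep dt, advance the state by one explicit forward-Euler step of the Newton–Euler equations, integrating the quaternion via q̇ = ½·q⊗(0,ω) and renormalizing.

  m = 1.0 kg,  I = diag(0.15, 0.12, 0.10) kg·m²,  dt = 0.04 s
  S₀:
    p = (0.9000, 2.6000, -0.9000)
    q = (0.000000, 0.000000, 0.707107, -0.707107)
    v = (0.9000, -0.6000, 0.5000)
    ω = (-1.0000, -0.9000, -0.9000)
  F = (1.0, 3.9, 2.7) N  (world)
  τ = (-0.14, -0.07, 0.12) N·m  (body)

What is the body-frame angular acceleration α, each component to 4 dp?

ω×(Iω) gyroscopic = (-0.0162, 0.0450, -0.0270)
(τ − ω×Iω)/I = (-0.8253, -0.9583, 1.4700)

α = (-0.8253, -0.9583, 1.4700)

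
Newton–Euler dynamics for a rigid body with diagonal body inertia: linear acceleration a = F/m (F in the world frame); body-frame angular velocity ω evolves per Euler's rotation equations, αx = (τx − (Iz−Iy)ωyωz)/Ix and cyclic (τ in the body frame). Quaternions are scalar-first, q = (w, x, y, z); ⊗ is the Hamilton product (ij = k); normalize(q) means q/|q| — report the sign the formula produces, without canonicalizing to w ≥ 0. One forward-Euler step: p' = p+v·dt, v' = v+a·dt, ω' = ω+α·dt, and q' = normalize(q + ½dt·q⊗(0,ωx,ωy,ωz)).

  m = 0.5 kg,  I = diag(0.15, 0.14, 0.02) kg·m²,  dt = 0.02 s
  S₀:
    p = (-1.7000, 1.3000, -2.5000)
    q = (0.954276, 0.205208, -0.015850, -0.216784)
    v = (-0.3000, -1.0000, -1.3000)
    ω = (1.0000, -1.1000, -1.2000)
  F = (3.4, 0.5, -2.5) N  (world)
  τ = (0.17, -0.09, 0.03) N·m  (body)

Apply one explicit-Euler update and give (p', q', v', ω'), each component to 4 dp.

α = I⁻¹(τ − ω×Iω) = (2.1893, 0.4714, 0.9500)
ω + α·dt = (1.0438, -1.0906, -1.1810)
Hamilton product q⊗(0,ω) = (-0.4827838, 0.7348336, -1.0202380, -1.3550100)
q' = normalize(q + ½dt·q⊗(0,ω)) = (0.9493, 0.2125, -0.0260, -0.2303)
p' = p + v·dt = (-1.7060, 1.2800, -2.5260)
v + (F/m)dt = (-0.1640, -0.9800, -1.4000)

p' = (-1.7060, 1.2800, -2.5260)
q' = (0.9493, 0.2125, -0.0260, -0.2303)
v' = (-0.1640, -0.9800, -1.4000)
ω' = (1.0438, -1.0906, -1.1810)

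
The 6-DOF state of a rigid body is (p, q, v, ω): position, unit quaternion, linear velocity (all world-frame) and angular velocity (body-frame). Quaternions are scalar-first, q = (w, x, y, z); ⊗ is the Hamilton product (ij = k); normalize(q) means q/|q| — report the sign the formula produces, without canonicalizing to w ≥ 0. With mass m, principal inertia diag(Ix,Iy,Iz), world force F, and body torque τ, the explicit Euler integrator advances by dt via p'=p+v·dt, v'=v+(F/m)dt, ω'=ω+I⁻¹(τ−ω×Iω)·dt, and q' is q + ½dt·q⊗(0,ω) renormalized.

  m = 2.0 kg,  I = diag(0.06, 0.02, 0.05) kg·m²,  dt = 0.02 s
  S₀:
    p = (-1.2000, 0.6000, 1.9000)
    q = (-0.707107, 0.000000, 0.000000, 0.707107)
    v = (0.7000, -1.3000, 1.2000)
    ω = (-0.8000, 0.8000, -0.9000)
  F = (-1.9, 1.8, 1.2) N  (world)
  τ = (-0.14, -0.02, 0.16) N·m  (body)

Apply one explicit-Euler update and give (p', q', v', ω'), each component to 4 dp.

p' = (-1.1860, 0.5740, 1.9240)
q' = (-0.7007, 0.0000, -0.0113, 0.7134)
v' = (0.6810, -1.2820, 1.2120)
ω' = (-0.8395, 0.7728, -0.8462)

precession coupling ω×(Iω) = (-0.0216, 0.0072, 0.0256)
angular accel α = (-1.9733, -1.3600, 2.6880)
ω + α·dt = (-0.8395, 0.7728, -0.8462)
q⊗(0,ω) = (0.6363963, 0.0000000, -1.1313712, 0.6363963)
updated quaternion q' = (-0.7007, 0.0000, -0.0113, 0.7134)
linear accel F/m = (-0.9500, 0.9000, 0.6000)
new position p' = (-1.1860, 0.5740, 1.9240)
v' = v + a·dt = (0.6810, -1.2820, 1.2120)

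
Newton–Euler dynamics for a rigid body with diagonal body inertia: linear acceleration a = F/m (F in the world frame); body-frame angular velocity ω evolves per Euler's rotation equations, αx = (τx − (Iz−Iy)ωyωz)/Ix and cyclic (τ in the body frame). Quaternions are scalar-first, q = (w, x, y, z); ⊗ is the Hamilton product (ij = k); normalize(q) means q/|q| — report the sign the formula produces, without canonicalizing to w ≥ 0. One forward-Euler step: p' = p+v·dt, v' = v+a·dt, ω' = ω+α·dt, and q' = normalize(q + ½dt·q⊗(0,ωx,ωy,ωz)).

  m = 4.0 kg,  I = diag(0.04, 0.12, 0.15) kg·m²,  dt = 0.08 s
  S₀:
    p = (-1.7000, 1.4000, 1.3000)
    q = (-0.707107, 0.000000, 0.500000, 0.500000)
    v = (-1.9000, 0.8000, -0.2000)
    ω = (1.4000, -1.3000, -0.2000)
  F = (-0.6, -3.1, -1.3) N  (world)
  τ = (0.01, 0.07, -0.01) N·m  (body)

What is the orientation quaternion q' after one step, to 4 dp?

q' = (-0.6751, -0.0175, 0.5631, 0.4763)

Hamilton product q⊗(0,ω) = (0.7500000, -0.4399498, 1.6192391, -0.5585786)
updated quaternion q' = (-0.6751, -0.0175, 0.5631, 0.4763)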